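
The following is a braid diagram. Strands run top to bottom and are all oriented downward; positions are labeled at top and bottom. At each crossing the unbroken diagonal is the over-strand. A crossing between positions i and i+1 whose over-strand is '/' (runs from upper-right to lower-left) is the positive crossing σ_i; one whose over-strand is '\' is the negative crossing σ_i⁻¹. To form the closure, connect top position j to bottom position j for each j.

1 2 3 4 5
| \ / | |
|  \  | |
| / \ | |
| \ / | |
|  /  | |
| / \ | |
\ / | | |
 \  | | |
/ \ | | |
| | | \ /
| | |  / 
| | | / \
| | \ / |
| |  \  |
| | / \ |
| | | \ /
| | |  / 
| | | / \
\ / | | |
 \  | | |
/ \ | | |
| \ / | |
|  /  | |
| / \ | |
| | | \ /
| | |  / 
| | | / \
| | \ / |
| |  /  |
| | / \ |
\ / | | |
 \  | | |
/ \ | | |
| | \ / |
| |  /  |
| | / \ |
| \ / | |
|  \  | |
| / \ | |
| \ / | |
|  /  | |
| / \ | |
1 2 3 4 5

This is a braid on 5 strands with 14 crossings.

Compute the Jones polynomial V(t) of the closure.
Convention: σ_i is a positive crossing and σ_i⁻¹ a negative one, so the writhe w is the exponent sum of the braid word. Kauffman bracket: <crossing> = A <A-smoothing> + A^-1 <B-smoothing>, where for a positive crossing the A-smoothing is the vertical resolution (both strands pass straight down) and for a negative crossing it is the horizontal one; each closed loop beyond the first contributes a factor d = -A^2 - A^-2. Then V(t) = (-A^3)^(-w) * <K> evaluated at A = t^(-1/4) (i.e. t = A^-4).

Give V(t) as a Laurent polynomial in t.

Reading the diagram top to bottom ('/'-over between positions i,i+1 = s_i, '\'-over = s_i^-1): braid word = s2^-1 s2 s1^-1 s4 s3^-1 s4 s1^-1 s2 s4 s3 s1^-1 s3 s2^-1 s2.
The presented braid s2^-1 s2 s1^-1 s4 s3^-1 s4 s1^-1 s2 s4 s3 s1^-1 s3 s2^-1 s2 on 5 strands reduces by inverse Markov moves (closure unchanged at each step):
  Deconjugate: the word is γ·β·γ⁻¹ with γ = s2^-1 s2 (prefix) and γ⁻¹ = s2^-1 s2 (suffix); strip both.
Reduced to β = s1^-1 s4 s3^-1 s4 s1^-1 s2 s4 s3 s1^-1 s3 on 5 strands, 10 crossings.
Compute on β:
Braid: s1^-1 s4 s3^-1 s4 s1^-1 s2 s4 s3 s1^-1 s3 on 5 strands, 10 crossings.
Writhe w = (#positive) - (#negative) = 6 - 4 = 2.
Enumerate smoothing states for the bracket polynomial. There are 2^10 = 1024 states.
For each crossing: s=0 is the vertical smoothing, s=1 horizontal. Crossing k contributes A^(sign_k * (1 - 2*s_k)); loop factor d = -A^2 - A^-2.
Tabulate the states by total A-exponent and number of loops L (A-exp: L × count):
  A^10: L=5 ×1
  A^8: L=4 ×7, L=6 ×3
  A^6: L=3 ×18, L=5 ×26, L=7 ×1
  A^4: L=2 ×21, L=4 ×85, L=6 ×14
  A^2: L=1 ×9, L=3 ×137, L=5 ×62, L=7 ×2
  A^0: L=2 ×105, L=4 ×132, L=6 ×15
  A^-2: L=1 ×30, L=3 ×132, L=5 ×47, L=7 ×1
  A^-4: L=2 ×49, L=4 ×65, L=6 ×6
  A^-6: L=3 ×31, L=5 ×14
  A^-8: L=4 ×9, L=6 ×1
  A^-10: L=5 ×1
Each group contributes A^e * Σ count * d^(L-1):
Powers of d = -A^2 - A^-2: d^2 = A^4 + 2 + A^-4; d^3 = -A^6 - 3*A^2 - 3*A^-2 - A^-6; d^4 = A^8 + 4*A^4 + 6 + 4*A^-4 + A^-8; d^5 = -A^10 - 5*A^6 - 10*A^2 - 10*A^-2 - 5*A^-6 - A^-10; d^6 = A^12 + 6*A^8 + 15*A^4 + 20 + 15*A^-4 + 6*A^-8 + A^-12.
  A^10 * (d^4) = A^18 + 4*A^14 + 6*A^10 + 4*A^6 + A^2
  A^8 * (7*d^3 + 3*d^5) = -3*A^18 - 22*A^14 - 51*A^10 - 51*A^6 - 22*A^2 - 3*A^-2
  A^6 * (18*d^2 + 26*d^4 + d^6) = A^18 + 32*A^14 + 137*A^10 + 212*A^6 + 137*A^2 + 32*A^-2 + A^-6
  A^4 * (21*d + 85*d^3 + 14*d^5) = -14*A^14 - 155*A^10 - 416*A^6 - 416*A^2 - 155*A^-2 - 14*A^-6
  A^2 * (9 + 137*d^2 + 62*d^4 + 2*d^6) = 2*A^14 + 74*A^10 + 415*A^6 + 695*A^2 + 415*A^-2 + 74*A^-6 + 2*A^-10
  A^0 * (105*d + 132*d^3 + 15*d^5) = -15*A^10 - 207*A^6 - 651*A^2 - 651*A^-2 - 207*A^-6 - 15*A^-10
  A^-2 * (30 + 132*d^2 + 47*d^4 + d^6) = A^10 + 53*A^6 + 335*A^2 + 596*A^-2 + 335*A^-6 + 53*A^-10 + A^-14
  A^-4 * (49*d + 65*d^3 + 6*d^5) = -6*A^6 - 95*A^2 - 304*A^-2 - 304*A^-6 - 95*A^-10 - 6*A^-14
  A^-6 * (31*d^2 + 14*d^4) = 14*A^2 + 87*A^-2 + 146*A^-6 + 87*A^-10 + 14*A^-14
  A^-8 * (9*d^3 + d^5) = -A^2 - 14*A^-2 - 37*A^-6 - 37*A^-10 - 14*A^-14 - A^-18
  A^-10 * (d^4) = A^-2 + 4*A^-6 + 6*A^-10 + 4*A^-14 + A^-18
Summing the groups: <K> = -A^18 + 2*A^14 - 3*A^10 + 4*A^6 - 3*A^2 + 4*A^-2 - 2*A^-6 + A^-10 - A^-14
Normalise by the writhe: (-A^3)^(-w) = (-A^3)^(-2) = A^-6, so f(A) = A^-6 * <K> = -A^12 + 2*A^8 - 3*A^4 + 4 - 3*A^-4 + 4*A^-8 - 2*A^-12 + A^-16 - A^-20.
Substitute A = t^(-1/4), i.e. A^e → t^(-e/4): V(t) = -t^5 + t^4 - 2*t^3 + 4*t^2 - 3*t + 4 - 3*t^-1 + 2*t^-2 - t^-3

Answer: -t^5 + t^4 - 2*t^3 + 4*t^2 - 3*t + 4 - 3*t^-1 + 2*t^-2 - t^-3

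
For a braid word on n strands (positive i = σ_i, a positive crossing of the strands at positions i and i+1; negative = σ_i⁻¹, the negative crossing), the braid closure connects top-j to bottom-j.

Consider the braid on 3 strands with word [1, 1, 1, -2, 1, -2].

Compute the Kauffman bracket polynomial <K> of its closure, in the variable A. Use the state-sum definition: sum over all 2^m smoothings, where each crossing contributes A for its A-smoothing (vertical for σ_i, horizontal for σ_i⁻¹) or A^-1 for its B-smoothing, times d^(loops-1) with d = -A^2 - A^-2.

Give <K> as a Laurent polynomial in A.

A^10 - A^6 + 2*A^2 - 2*A^-2 + 2*A^-6 - 2*A^-10 + A^-14

Derivation:
Braid: s1 s1 s1 s2^-1 s1 s2^-1 on 3 strands, 6 crossings.
Writhe w = (#positive) - (#negative) = 4 - 2 = 2.
Enumerate smoothing states for the bracket polynomial. There are 2^6 = 64 states.
For each crossing: s=0 is the vertical smoothing, s=1 horizontal. Crossing k contributes A^(sign_k * (1 - 2*s_k)); loop factor d = -A^2 - A^-2.
Tabulate the states by total A-exponent and number of loops L (A-exp: L × count):
  A^6: L=3 ×1
  A^4: L=2 ×6
  A^2: L=1 ×11, L=3 ×4
  A^0: L=2 ×19, L=4 ×1
  A^-2: L=3 ×15
  A^-4: L=4 ×6
  A^-6: L=5 ×1
Each group contributes A^e * Σ count * d^(L-1):
Powers of d = -A^2 - A^-2: d^2 = A^4 + 2 + A^-4; d^3 = -A^6 - 3*A^2 - 3*A^-2 - A^-6; d^4 = A^8 + 4*A^4 + 6 + 4*A^-4 + A^-8.
  A^6 * (d^2) = A^10 + 2*A^6 + A^2
  A^4 * (6*d) = -6*A^6 - 6*A^2
  A^2 * (11 + 4*d^2) = 4*A^6 + 19*A^2 + 4*A^-2
  A^0 * (19*d + d^3) = -A^6 - 22*A^2 - 22*A^-2 - A^-6
  A^-2 * (15*d^2) = 15*A^2 + 30*A^-2 + 15*A^-6
  A^-4 * (6*d^3) = -6*A^2 - 18*A^-2 - 18*A^-6 - 6*A^-10
  A^-6 * (d^4) = A^2 + 4*A^-2 + 6*A^-6 + 4*A^-10 + A^-14
Summing the groups: <K> = A^10 - A^6 + 2*A^2 - 2*A^-2 + 2*A^-6 - 2*A^-10 + A^-14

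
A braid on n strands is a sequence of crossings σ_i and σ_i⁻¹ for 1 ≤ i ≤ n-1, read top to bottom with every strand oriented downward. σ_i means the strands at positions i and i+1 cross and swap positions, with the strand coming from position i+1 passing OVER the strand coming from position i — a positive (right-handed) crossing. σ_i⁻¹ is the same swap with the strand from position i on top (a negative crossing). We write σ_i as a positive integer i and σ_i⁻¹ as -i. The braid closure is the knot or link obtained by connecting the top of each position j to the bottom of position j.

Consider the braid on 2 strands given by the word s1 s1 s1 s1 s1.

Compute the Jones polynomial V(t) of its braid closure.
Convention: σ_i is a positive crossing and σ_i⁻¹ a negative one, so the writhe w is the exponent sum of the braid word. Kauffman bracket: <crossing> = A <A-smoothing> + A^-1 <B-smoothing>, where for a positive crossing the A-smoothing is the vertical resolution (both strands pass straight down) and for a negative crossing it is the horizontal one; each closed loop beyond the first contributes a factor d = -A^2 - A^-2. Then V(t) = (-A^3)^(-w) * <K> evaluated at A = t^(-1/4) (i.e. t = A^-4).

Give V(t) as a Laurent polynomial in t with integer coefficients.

Braid: s1 s1 s1 s1 s1 on 2 strands, 5 crossings.
Writhe w = (#positive) - (#negative) = 5 - 0 = 5.
Enumerate smoothing states for the bracket polynomial. There are 2^5 = 32 states.
Smooth each crossing (0=||, 1=⌣⌢); contribution A^(Σ sign_k(1-2s_k)) * d^(L-1).
  state 00000: A-exp=+5, loops=2, term = A^5 * d^1
  state 00001: A-exp=+3, loops=1, term = A^3 * d^0
  state 00010: A-exp=+3, loops=1, term = A^3 * d^0
  state 00011: A-exp=+1, loops=2, term = A^1 * d^1
  state 00100: A-exp=+3, loops=1, term = A^3 * d^0
  state 00101: A-exp=+1, loops=2, term = A^1 * d^1
  state 00110: A-exp=+1, loops=2, term = A^1 * d^1
  state 00111: A-exp=-1, loops=3, term = A^-1 * d^2
  state 01000: A-exp=+3, loops=1, term = A^3 * d^0
  state 01001: A-exp=+1, loops=2, term = A^1 * d^1
  state 01010: A-exp=+1, loops=2, term = A^1 * d^1
  state 01011: A-exp=-1, loops=3, term = A^-1 * d^2
  state 01100: A-exp=+1, loops=2, term = A^1 * d^1
  state 01101: A-exp=-1, loops=3, term = A^-1 * d^2
  state 01110: A-exp=-1, loops=3, term = A^-1 * d^2
  state 01111: A-exp=-3, loops=4, term = A^-3 * d^3
  state 10000: A-exp=+3, loops=1, term = A^3 * d^0
  state 10001: A-exp=+1, loops=2, term = A^1 * d^1
  state 10010: A-exp=+1, loops=2, term = A^1 * d^1
  state 10011: A-exp=-1, loops=3, term = A^-1 * d^2
  state 10100: A-exp=+1, loops=2, term = A^1 * d^1
  state 10101: A-exp=-1, loops=3, term = A^-1 * d^2
  state 10110: A-exp=-1, loops=3, term = A^-1 * d^2
  state 10111: A-exp=-3, loops=4, term = A^-3 * d^3
  state 11000: A-exp=+1, loops=2, term = A^1 * d^1
  state 11001: A-exp=-1, loops=3, term = A^-1 * d^2
  state 11010: A-exp=-1, loops=3, term = A^-1 * d^2
  state 11011: A-exp=-3, loops=4, term = A^-3 * d^3
  state 11100: A-exp=-1, loops=3, term = A^-1 * d^2
  state 11101: A-exp=-3, loops=4, term = A^-3 * d^3
  state 11110: A-exp=-3, loops=4, term = A^-3 * d^3
  state 11111: A-exp=-5, loops=5, term = A^-5 * d^4
Collect the terms by A-exponent (count of states per loop number):
Powers of d = -A^2 - A^-2: d^2 = A^4 + 2 + A^-4; d^3 = -A^6 - 3*A^2 - 3*A^-2 - A^-6; d^4 = A^8 + 4*A^4 + 6 + 4*A^-4 + A^-8.
  A^5 * (d) = -A^7 - A^3
  A^3 * (5) = 5*A^3
  A^1 * (10*d) = -10*A^3 - 10*A^-1
  A^-1 * (10*d^2) = 10*A^3 + 20*A^-1 + 10*A^-5
  A^-3 * (5*d^3) = -5*A^3 - 15*A^-1 - 15*A^-5 - 5*A^-9
  A^-5 * (d^4) = A^3 + 4*A^-1 + 6*A^-5 + 4*A^-9 + A^-13
Summing the groups: <K> = -A^7 - A^-1 + A^-5 - A^-9 + A^-13
Normalise by the writhe: (-A^3)^(-w) = (-A^3)^(-5) = -A^-15, so f(A) = -A^-15 * <K> = A^-8 + A^-16 - A^-20 + A^-24 - A^-28.
Substitute A = t^(-1/4), i.e. A^e → t^(-e/4): V(t) = -t^7 + t^6 - t^5 + t^4 + t^2

Answer: -t^7 + t^6 - t^5 + t^4 + t^2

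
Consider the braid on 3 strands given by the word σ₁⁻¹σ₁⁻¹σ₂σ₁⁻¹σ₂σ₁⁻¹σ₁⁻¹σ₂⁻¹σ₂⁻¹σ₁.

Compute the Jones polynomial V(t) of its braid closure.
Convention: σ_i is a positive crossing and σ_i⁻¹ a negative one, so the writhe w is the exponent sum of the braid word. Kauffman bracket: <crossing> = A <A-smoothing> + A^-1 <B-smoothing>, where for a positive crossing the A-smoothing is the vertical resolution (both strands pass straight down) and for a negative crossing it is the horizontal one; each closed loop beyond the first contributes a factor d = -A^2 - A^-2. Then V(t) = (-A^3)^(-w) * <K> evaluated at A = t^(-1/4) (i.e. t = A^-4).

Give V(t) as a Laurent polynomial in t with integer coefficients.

2*t^-1 - 2*t^-2 + 3*t^-3 - 3*t^-4 + 2*t^-5 - 2*t^-6 + t^-7

Derivation:
The presented braid s1^-1 s1^-1 s2 s1^-1 s2 s1^-1 s1^-1 s2^-1 s2^-1 s1 on 3 strands reduces by inverse Markov moves (closure unchanged at each step):
  Deconjugate: the word is γ·β·γ⁻¹ with γ = s1^-1 (prefix) and γ⁻¹ = s1 (suffix); strip both.
Reduced to β = s1^-1 s2 s1^-1 s2 s1^-1 s1^-1 s2^-1 s2^-1 on 3 strands, 8 crossings.
Compute on β:
Braid: s1^-1 s2 s1^-1 s2 s1^-1 s1^-1 s2^-1 s2^-1 on 3 strands, 8 crossings.
Writhe w = (#positive) - (#negative) = 2 - 6 = -4.
Enumerate smoothing states for the bracket polynomial. There are 2^8 = 256 states.
For each crossing: s=0 is the vertical smoothing, s=1 horizontal. Crossing k contributes A^(sign_k * (1 - 2*s_k)); loop factor d = -A^2 - A^-2.
Tabulate the states by total A-exponent and number of loops L (A-exp: L × count):
  A^8: L=5 ×1
  A^6: L=4 ×8
  A^4: L=3 ×26, L=5 ×2
  A^2: L=2 ×41, L=4 ×15
  A^0: L=1 ×26, L=3 ×43, L=5 ×1
  A^-2: L=2 ×47, L=4 ×9
  A^-4: L=1 ×11, L=3 ×16, L=5 ×1
  A^-6: L=2 ×6, L=4 ×2
  A^-8: L=3 ×1
Each group contributes A^e * Σ count * d^(L-1):
Powers of d = -A^2 - A^-2: d^2 = A^4 + 2 + A^-4; d^3 = -A^6 - 3*A^2 - 3*A^-2 - A^-6; d^4 = A^8 + 4*A^4 + 6 + 4*A^-4 + A^-8.
  A^8 * (d^4) = A^16 + 4*A^12 + 6*A^8 + 4*A^4 + 1
  A^6 * (8*d^3) = -8*A^12 - 24*A^8 - 24*A^4 - 8
  A^4 * (26*d^2 + 2*d^4) = 2*A^12 + 34*A^8 + 64*A^4 + 34 + 2*A^-4
  A^2 * (41*d + 15*d^3) = -15*A^8 - 86*A^4 - 86 - 15*A^-4
  A^0 * (26 + 43*d^2 + d^4) = A^8 + 47*A^4 + 118 + 47*A^-4 + A^-8
  A^-2 * (47*d + 9*d^3) = -9*A^4 - 74 - 74*A^-4 - 9*A^-8
  A^-4 * (11 + 16*d^2 + d^4) = A^4 + 20 + 49*A^-4 + 20*A^-8 + A^-12
  A^-6 * (6*d + 2*d^3) = -2 - 12*A^-4 - 12*A^-8 - 2*A^-12
  A^-8 * (d^2) = A^-4 + 2*A^-8 + A^-12
Summing the groups: <K> = A^16 - 2*A^12 + 2*A^8 - 3*A^4 + 3 - 2*A^-4 + 2*A^-8
Normalise by the writhe: (-A^3)^(-w) = (-A^3)^(4) = A^12, so f(A) = A^12 * <K> = A^28 - 2*A^24 + 2*A^20 - 3*A^16 + 3*A^12 - 2*A^8 + 2*A^4.
Substitute A = t^(-1/4), i.e. A^e → t^(-e/4): V(t) = 2*t^-1 - 2*t^-2 + 3*t^-3 - 3*t^-4 + 2*t^-5 - 2*t^-6 + t^-7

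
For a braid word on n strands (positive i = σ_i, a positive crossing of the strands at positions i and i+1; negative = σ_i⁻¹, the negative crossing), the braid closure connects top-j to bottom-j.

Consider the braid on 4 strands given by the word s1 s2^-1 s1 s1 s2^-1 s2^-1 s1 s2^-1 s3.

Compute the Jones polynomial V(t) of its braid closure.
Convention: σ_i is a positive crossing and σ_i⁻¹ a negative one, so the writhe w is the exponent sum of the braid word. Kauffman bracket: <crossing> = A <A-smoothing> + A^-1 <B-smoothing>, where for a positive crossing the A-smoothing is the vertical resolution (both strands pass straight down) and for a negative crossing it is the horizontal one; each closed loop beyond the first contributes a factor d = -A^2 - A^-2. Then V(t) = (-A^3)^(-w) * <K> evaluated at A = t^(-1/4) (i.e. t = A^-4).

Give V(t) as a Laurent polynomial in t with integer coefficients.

The presented braid s1 s2^-1 s1 s1 s2^-1 s2^-1 s1 s2^-1 s3 on 4 strands reduces by inverse Markov moves (closure unchanged at each step):
  Destabilize: the word has the form β·s3 where s3 occurs only as the final letter (β ∈ B_3); drop it and the last strand → 3 strands.
Reduced to β = s1 s2^-1 s1 s1 s2^-1 s2^-1 s1 s2^-1 on 3 strands, 8 crossings.
Compute on β:
Braid: s1 s2^-1 s1 s1 s2^-1 s2^-1 s1 s2^-1 on 3 strands, 8 crossings.
Writhe w = (#positive) - (#negative) = 4 - 4 = 0.
Enumerate smoothing states for the bracket polynomial. There are 2^8 = 256 states.
Smooth each crossing (0=||, 1=⌣⌢); contribution A^(Σ sign_k(1-2s_k)) * d^(L-1).
Tabulate the states by total A-exponent and number of loops L (A-exp: L × count):
  A^8: L=5 ×1
  A^6: L=4 ×8
  A^4: L=3 ×27, L=5 ×1
  A^2: L=2 ×47, L=4 ×9
  A^0: L=1 ×37, L=3 ×32, L=5 ×1
  A^-2: L=2 ×47, L=4 ×9
  A^-4: L=3 ×27, L=5 ×1
  A^-6: L=4 ×8
  A^-8: L=5 ×1
Each group contributes A^e * Σ count * d^(L-1):
Powers of d = -A^2 - A^-2: d^2 = A^4 + 2 + A^-4; d^3 = -A^6 - 3*A^2 - 3*A^-2 - A^-6; d^4 = A^8 + 4*A^4 + 6 + 4*A^-4 + A^-8.
  A^8 * (d^4) = A^16 + 4*A^12 + 6*A^8 + 4*A^4 + 1
  A^6 * (8*d^3) = -8*A^12 - 24*A^8 - 24*A^4 - 8
  A^4 * (27*d^2 + d^4) = A^12 + 31*A^8 + 60*A^4 + 31 + A^-4
  A^2 * (47*d + 9*d^3) = -9*A^8 - 74*A^4 - 74 - 9*A^-4
  A^0 * (37 + 32*d^2 + d^4) = A^8 + 36*A^4 + 107 + 36*A^-4 + A^-8
  A^-2 * (47*d + 9*d^3) = -9*A^4 - 74 - 74*A^-4 - 9*A^-8
  A^-4 * (27*d^2 + d^4) = A^4 + 31 + 60*A^-4 + 31*A^-8 + A^-12
  A^-6 * (8*d^3) = -8 - 24*A^-4 - 24*A^-8 - 8*A^-12
  A^-8 * (d^4) = 1 + 4*A^-4 + 6*A^-8 + 4*A^-12 + A^-16
Summing the groups: <K> = A^16 - 3*A^12 + 5*A^8 - 6*A^4 + 7 - 6*A^-4 + 5*A^-8 - 3*A^-12 + A^-16
Normalise by the writhe: (-A^3)^(-w) = (-A^3)^(0) = 1, so f(A) = 1 * <K> = A^16 - 3*A^12 + 5*A^8 - 6*A^4 + 7 - 6*A^-4 + 5*A^-8 - 3*A^-12 + A^-16.
Substitute A = t^(-1/4), i.e. A^e → t^(-e/4): V(t) = t^4 - 3*t^3 + 5*t^2 - 6*t + 7 - 6*t^-1 + 5*t^-2 - 3*t^-3 + t^-4

Answer: t^4 - 3*t^3 + 5*t^2 - 6*t + 7 - 6*t^-1 + 5*t^-2 - 3*t^-3 + t^-4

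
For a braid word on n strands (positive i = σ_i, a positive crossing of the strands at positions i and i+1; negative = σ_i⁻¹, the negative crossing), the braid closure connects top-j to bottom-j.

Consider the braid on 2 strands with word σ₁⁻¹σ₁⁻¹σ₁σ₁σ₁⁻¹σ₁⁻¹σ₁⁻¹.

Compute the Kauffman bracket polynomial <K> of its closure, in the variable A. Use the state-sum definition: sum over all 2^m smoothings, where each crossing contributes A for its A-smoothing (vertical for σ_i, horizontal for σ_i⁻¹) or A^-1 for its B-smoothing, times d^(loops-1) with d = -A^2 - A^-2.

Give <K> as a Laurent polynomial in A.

A^7 - A^3 - A^-5

Derivation:
First cancel adjacent σ_i σ_i⁻¹ pairs (Reidemeister II — same braid, same closure): s1^-1 s1^-1 s1 s1 s1^-1 s1^-1 s1^-1 → s1^-1 s1^-1 s1^-1.
Braid: s1^-1 s1^-1 s1^-1 on 2 strands, 3 crossings.
Writhe w = (#positive) - (#negative) = 0 - 3 = -3.
Enumerate smoothing states for the bracket polynomial. There are 2^3 = 8 states.
Smooth each crossing (0=||, 1=⌣⌢); contribution A^(Σ sign_k(1-2s_k)) * d^(L-1).
  state 000: A-exp=-3, loops=2, term = A^-3 * d^1
  state 001: A-exp=-1, loops=1, term = A^-1 * d^0
  state 010: A-exp=-1, loops=1, term = A^-1 * d^0
  state 011: A-exp=+1, loops=2, term = A^1 * d^1
  state 100: A-exp=-1, loops=1, term = A^-1 * d^0
  state 101: A-exp=+1, loops=2, term = A^1 * d^1
  state 110: A-exp=+1, loops=2, term = A^1 * d^1
  state 111: A-exp=+3, loops=3, term = A^3 * d^2
Collect the terms by A-exponent (count of states per loop number):
Powers of d = -A^2 - A^-2: d^2 = A^4 + 2 + A^-4.
  A^3 * (d^2) = A^7 + 2*A^3 + A^-1
  A^1 * (3*d) = -3*A^3 - 3*A^-1
  A^-1 * (3) = 3*A^-1
  A^-3 * (d) = -A^-1 - A^-5
Summing the groups: <K> = A^7 - A^3 - A^-5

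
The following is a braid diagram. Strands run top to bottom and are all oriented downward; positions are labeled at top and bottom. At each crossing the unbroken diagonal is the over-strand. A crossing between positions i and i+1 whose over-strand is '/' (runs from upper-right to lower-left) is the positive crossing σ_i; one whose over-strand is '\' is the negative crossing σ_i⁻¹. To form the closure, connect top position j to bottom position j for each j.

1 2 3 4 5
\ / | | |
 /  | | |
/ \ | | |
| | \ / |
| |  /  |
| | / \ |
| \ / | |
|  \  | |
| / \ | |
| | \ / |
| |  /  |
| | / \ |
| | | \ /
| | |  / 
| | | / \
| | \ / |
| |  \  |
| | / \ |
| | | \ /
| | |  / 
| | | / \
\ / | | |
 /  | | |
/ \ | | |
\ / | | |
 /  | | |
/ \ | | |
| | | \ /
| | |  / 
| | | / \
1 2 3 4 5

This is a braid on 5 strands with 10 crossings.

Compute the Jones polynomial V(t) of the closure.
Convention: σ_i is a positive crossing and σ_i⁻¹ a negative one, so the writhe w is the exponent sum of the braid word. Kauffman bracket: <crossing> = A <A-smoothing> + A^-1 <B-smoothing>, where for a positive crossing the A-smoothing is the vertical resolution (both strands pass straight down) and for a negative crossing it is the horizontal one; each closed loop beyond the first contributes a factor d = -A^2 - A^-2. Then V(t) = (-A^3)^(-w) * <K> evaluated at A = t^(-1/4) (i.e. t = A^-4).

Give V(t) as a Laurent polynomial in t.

t^10 - 2*t^9 + 2*t^8 - 4*t^7 + 4*t^6 - 3*t^5 + 3*t^4 - t^3 + t^2

Derivation:
Reading the diagram top to bottom ('/'-over between positions i,i+1 = s_i, '\'-over = s_i^-1): braid word = s1 s3 s2^-1 s3 s4 s3^-1 s4 s1 s1 s4.
Braid: s1 s3 s2^-1 s3 s4 s3^-1 s4 s1 s1 s4 on 5 strands, 10 crossings.
Writhe w = (#positive) - (#negative) = 8 - 2 = 6.
Enumerate smoothing states for the bracket polynomial. There are 2^10 = 1024 states.
Each crossing splits two ways (0=vertical, 1=horizontal). The state's weight is A^(#A-smoothings - #B-smoothings) * d^(loops - 1).
Tabulate the states by total A-exponent and number of loops L (A-exp: L × count):
  A^10: L=3 ×1
  A^8: L=2 ×6, L=4 ×4
  A^6: L=1 ×9, L=3 ×32, L=5 ×4
  A^4: L=2 ×70, L=4 ×49, L=6 ×1
  A^2: L=1 ×30, L=3 ×149, L=5 ×31
  A^0: L=2 ×99, L=4 ×144, L=6 ×9
  A^-2: L=3 ×136, L=5 ×73, L=7 ×1
  A^-4: L=4 ×101, L=6 ×19
  A^-6: L=5 ×43, L=7 ×2
  A^-8: L=6 ×10
  A^-10: L=7 ×1
Each group contributes A^e * Σ count * d^(L-1):
Powers of d = -A^2 - A^-2: d^2 = A^4 + 2 + A^-4; d^3 = -A^6 - 3*A^2 - 3*A^-2 - A^-6; d^4 = A^8 + 4*A^4 + 6 + 4*A^-4 + A^-8; d^5 = -A^10 - 5*A^6 - 10*A^2 - 10*A^-2 - 5*A^-6 - A^-10; d^6 = A^12 + 6*A^8 + 15*A^4 + 20 + 15*A^-4 + 6*A^-8 + A^-12.
  A^10 * (d^2) = A^14 + 2*A^10 + A^6
  A^8 * (6*d + 4*d^3) = -4*A^14 - 18*A^10 - 18*A^6 - 4*A^2
  A^6 * (9 + 32*d^2 + 4*d^4) = 4*A^14 + 48*A^10 + 97*A^6 + 48*A^2 + 4*A^-2
  A^4 * (70*d + 49*d^3 + d^5) = -A^14 - 54*A^10 - 227*A^6 - 227*A^2 - 54*A^-2 - A^-6
  A^2 * (30 + 149*d^2 + 31*d^4) = 31*A^10 + 273*A^6 + 514*A^2 + 273*A^-2 + 31*A^-6
  A^0 * (99*d + 144*d^3 + 9*d^5) = -9*A^10 - 189*A^6 - 621*A^2 - 621*A^-2 - 189*A^-6 - 9*A^-10
  A^-2 * (136*d^2 + 73*d^4 + d^6) = A^10 + 79*A^6 + 443*A^2 + 730*A^-2 + 443*A^-6 + 79*A^-10 + A^-14
  A^-4 * (101*d^3 + 19*d^5) = -19*A^6 - 196*A^2 - 493*A^-2 - 493*A^-6 - 196*A^-10 - 19*A^-14
  A^-6 * (43*d^4 + 2*d^6) = 2*A^6 + 55*A^2 + 202*A^-2 + 298*A^-6 + 202*A^-10 + 55*A^-14 + 2*A^-18
  A^-8 * (10*d^5) = -10*A^2 - 50*A^-2 - 100*A^-6 - 100*A^-10 - 50*A^-14 - 10*A^-18
  A^-10 * (d^6) = A^2 + 6*A^-2 + 15*A^-6 + 20*A^-10 + 15*A^-14 + 6*A^-18 + A^-22
Summing the groups: <K> = A^10 - A^6 + 3*A^2 - 3*A^-2 + 4*A^-6 - 4*A^-10 + 2*A^-14 - 2*A^-18 + A^-22
Normalise by the writhe: (-A^3)^(-w) = (-A^3)^(-6) = A^-18, so f(A) = A^-18 * <K> = A^-8 - A^-12 + 3*A^-16 - 3*A^-20 + 4*A^-24 - 4*A^-28 + 2*A^-32 - 2*A^-36 + A^-40.
Substitute A = t^(-1/4), i.e. A^e → t^(-e/4): V(t) = t^10 - 2*t^9 + 2*t^8 - 4*t^7 + 4*t^6 - 3*t^5 + 3*t^4 - t^3 + t^2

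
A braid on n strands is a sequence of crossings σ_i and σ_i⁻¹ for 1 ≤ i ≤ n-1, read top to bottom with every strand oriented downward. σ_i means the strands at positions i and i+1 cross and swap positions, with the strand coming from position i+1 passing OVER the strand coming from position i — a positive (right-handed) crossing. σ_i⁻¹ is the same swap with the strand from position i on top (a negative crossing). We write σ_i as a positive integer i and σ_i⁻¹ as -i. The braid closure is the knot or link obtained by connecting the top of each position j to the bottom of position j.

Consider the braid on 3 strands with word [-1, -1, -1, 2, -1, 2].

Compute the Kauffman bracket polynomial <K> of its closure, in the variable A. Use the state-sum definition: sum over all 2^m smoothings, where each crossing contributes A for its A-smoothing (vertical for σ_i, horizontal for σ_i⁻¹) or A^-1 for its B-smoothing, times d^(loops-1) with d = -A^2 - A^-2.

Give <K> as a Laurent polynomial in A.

A^14 - 2*A^10 + 2*A^6 - 2*A^2 + 2*A^-2 - A^-6 + A^-10

Derivation:
Braid: s1^-1 s1^-1 s1^-1 s2 s1^-1 s2 on 3 strands, 6 crossings.
Writhe w = (#positive) - (#negative) = 2 - 4 = -2.
Enumerate smoothing states for the bracket polynomial. There are 2^6 = 64 states.
For each crossing: s=0 is the vertical smoothing, s=1 horizontal. Crossing k contributes A^(sign_k * (1 - 2*s_k)); loop factor d = -A^2 - A^-2.
Tabulate the states by total A-exponent and number of loops L (A-exp: L × count):
  A^6: L=5 ×1
  A^4: L=4 ×6
  A^2: L=3 ×15
  A^0: L=2 ×19, L=4 ×1
  A^-2: L=1 ×11, L=3 ×4
  A^-4: L=2 ×6
  A^-6: L=3 ×1
Each group contributes A^e * Σ count * d^(L-1):
Powers of d = -A^2 - A^-2: d^2 = A^4 + 2 + A^-4; d^3 = -A^6 - 3*A^2 - 3*A^-2 - A^-6; d^4 = A^8 + 4*A^4 + 6 + 4*A^-4 + A^-8.
  A^6 * (d^4) = A^14 + 4*A^10 + 6*A^6 + 4*A^2 + A^-2
  A^4 * (6*d^3) = -6*A^10 - 18*A^6 - 18*A^2 - 6*A^-2
  A^2 * (15*d^2) = 15*A^6 + 30*A^2 + 15*A^-2
  A^0 * (19*d + d^3) = -A^6 - 22*A^2 - 22*A^-2 - A^-6
  A^-2 * (11 + 4*d^2) = 4*A^2 + 19*A^-2 + 4*A^-6
  A^-4 * (6*d) = -6*A^-2 - 6*A^-6
  A^-6 * (d^2) = A^-2 + 2*A^-6 + A^-10
Summing the groups: <K> = A^14 - 2*A^10 + 2*A^6 - 2*A^2 + 2*A^-2 - A^-6 + A^-10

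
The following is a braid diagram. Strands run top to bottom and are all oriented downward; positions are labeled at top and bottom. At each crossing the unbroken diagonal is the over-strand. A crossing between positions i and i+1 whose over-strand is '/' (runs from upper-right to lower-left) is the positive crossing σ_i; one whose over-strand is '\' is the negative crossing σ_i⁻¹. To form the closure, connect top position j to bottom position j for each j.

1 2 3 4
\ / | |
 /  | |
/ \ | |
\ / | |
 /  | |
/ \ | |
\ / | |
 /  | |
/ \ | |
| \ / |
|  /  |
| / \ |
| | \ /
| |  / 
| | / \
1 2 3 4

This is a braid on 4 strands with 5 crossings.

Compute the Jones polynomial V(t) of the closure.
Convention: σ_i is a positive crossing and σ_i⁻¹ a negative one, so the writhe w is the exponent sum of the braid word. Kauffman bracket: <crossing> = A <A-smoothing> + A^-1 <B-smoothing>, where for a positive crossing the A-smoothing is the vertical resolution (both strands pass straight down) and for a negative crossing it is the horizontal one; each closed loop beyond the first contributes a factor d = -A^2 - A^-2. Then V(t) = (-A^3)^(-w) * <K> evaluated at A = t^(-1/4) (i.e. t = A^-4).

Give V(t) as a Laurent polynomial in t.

Reading the diagram top to bottom ('/'-over between positions i,i+1 = s_i, '\'-over = s_i^-1): braid word = s1 s1 s1 s2 s3.
The presented braid s1 s1 s1 s2 s3 on 4 strands reduces by inverse Markov moves (closure unchanged at each step):
  Destabilize: the word has the form β·s3 where s3 occurs only as the final letter (β ∈ B_3); drop it and the last strand → 3 strands.
  Destabilize: the word has the form β·s2 where s2 occurs only as the final letter (β ∈ B_2); drop it and the last strand → 2 strands.
Reduced to β = s1 s1 s1 on 2 strands, 3 crossings.
Compute on β:
Braid: s1 s1 s1 on 2 strands, 3 crossings.
Writhe w = (#positive) - (#negative) = 3 - 0 = 3.
Computing the Kauffman bracket via state sum. There are 2^3 = 8 states.
Smooth each crossing (0=||, 1=⌣⌢); contribution A^(Σ sign_k(1-2s_k)) * d^(L-1).
  state 000: A-exp=+3, loops=2, term = A^3 * d^1
  state 001: A-exp=+1, loops=1, term = A^1 * d^0
  state 010: A-exp=+1, loops=1, term = A^1 * d^0
  state 011: A-exp=-1, loops=2, term = A^-1 * d^1
  state 100: A-exp=+1, loops=1, term = A^1 * d^0
  state 101: A-exp=-1, loops=2, term = A^-1 * d^1
  state 110: A-exp=-1, loops=2, term = A^-1 * d^1
  state 111: A-exp=-3, loops=3, term = A^-3 * d^2
Collect the terms by A-exponent (count of states per loop number):
Powers of d = -A^2 - A^-2: d^2 = A^4 + 2 + A^-4.
  A^3 * (d) = -A^5 - A
  A^1 * (3) = 3*A
  A^-1 * (3*d) = -3*A - 3*A^-3
  A^-3 * (d^2) = A + 2*A^-3 + A^-7
Summing the groups: <K> = -A^5 - A^-3 + A^-7
Normalise by the writhe: (-A^3)^(-w) = (-A^3)^(-3) = -A^-9, so f(A) = -A^-9 * <K> = A^-4 + A^-12 - A^-16.
Substitute A = t^(-1/4), i.e. A^e → t^(-e/4): V(t) = -t^4 + t^3 + t

Answer: -t^4 + t^3 + t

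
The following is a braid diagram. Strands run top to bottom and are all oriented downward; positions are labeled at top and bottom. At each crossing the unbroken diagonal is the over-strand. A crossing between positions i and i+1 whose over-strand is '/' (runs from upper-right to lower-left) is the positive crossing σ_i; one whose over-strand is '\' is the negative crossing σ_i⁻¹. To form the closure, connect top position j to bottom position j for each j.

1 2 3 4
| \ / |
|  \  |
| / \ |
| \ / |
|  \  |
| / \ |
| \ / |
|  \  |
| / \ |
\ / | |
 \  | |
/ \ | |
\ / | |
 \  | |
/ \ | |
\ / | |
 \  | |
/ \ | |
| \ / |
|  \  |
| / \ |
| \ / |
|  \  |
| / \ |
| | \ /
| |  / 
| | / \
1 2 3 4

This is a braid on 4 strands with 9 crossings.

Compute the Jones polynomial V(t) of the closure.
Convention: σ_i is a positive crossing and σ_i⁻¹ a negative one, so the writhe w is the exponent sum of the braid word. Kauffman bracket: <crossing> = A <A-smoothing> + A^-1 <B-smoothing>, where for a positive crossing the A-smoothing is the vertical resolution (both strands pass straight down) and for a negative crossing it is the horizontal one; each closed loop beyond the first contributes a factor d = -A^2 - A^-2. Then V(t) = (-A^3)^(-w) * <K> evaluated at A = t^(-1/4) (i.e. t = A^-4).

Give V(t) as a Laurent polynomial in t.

Reading the diagram top to bottom ('/'-over between positions i,i+1 = s_i, '\'-over = s_i^-1): braid word = s2^-1 s2^-1 s2^-1 s1^-1 s1^-1 s1^-1 s2^-1 s2^-1 s3.
The presented braid s2^-1 s2^-1 s2^-1 s1^-1 s1^-1 s1^-1 s2^-1 s2^-1 s3 on 4 strands reduces by inverse Markov moves (closure unchanged at each step):
  Destabilize: the word has the form β·s3 where s3 occurs only as the final letter (β ∈ B_3); drop it and the last strand → 3 strands.
Reduced to β = s2^-1 s2^-1 s2^-1 s1^-1 s1^-1 s1^-1 s2^-1 s2^-1 on 3 strands, 8 crossings.
Compute on β:
Braid: s2^-1 s2^-1 s2^-1 s1^-1 s1^-1 s1^-1 s2^-1 s2^-1 on 3 strands, 8 crossings.
Writhe w = (#positive) - (#negative) = 0 - 8 = -8.
State-sum expansion of <K>. There are 2^8 = 256 states.
Each crossing splits two ways (0=vertical, 1=horizontal). The state's weight is A^(#A-smoothings - #B-smoothings) * d^(loops - 1).
Tabulate the states by total A-exponent and number of loops L (A-exp: L × count):
  A^8: L=7 ×1
  A^6: L=6 ×8
  A^4: L=5 ×28
  A^2: L=4 ×55, L=6 ×1
  A^0: L=3 ×65, L=5 ×5
  A^-2: L=2 ×45, L=4 ×11
  A^-4: L=1 ×15, L=3 ×13
  A^-6: L=2 ×8
  A^-8: L=3 ×1
Each group contributes A^e * Σ count * d^(L-1):
Powers of d = -A^2 - A^-2: d^2 = A^4 + 2 + A^-4; d^3 = -A^6 - 3*A^2 - 3*A^-2 - A^-6; d^4 = A^8 + 4*A^4 + 6 + 4*A^-4 + A^-8; d^5 = -A^10 - 5*A^6 - 10*A^2 - 10*A^-2 - 5*A^-6 - A^-10; d^6 = A^12 + 6*A^8 + 15*A^4 + 20 + 15*A^-4 + 6*A^-8 + A^-12.
  A^8 * (d^6) = A^20 + 6*A^16 + 15*A^12 + 20*A^8 + 15*A^4 + 6 + A^-4
  A^6 * (8*d^5) = -8*A^16 - 40*A^12 - 80*A^8 - 80*A^4 - 40 - 8*A^-4
  A^4 * (28*d^4) = 28*A^12 + 112*A^8 + 168*A^4 + 112 + 28*A^-4
  A^2 * (55*d^3 + d^5) = -A^12 - 60*A^8 - 175*A^4 - 175 - 60*A^-4 - A^-8
  A^0 * (65*d^2 + 5*d^4) = 5*A^8 + 85*A^4 + 160 + 85*A^-4 + 5*A^-8
  A^-2 * (45*d + 11*d^3) = -11*A^4 - 78 - 78*A^-4 - 11*A^-8
  A^-4 * (15 + 13*d^2) = 13 + 41*A^-4 + 13*A^-8
  A^-6 * (8*d) = -8*A^-4 - 8*A^-8
  A^-8 * (d^2) = A^-4 + 2*A^-8 + A^-12
Summing the groups: <K> = A^20 - 2*A^16 + 2*A^12 - 3*A^8 + 2*A^4 - 2 + 2*A^-4 + A^-12
Normalise by the writhe: (-A^3)^(-w) = (-A^3)^(8) = A^24, so f(A) = A^24 * <K> = A^44 - 2*A^40 + 2*A^36 - 3*A^32 + 2*A^28 - 2*A^24 + 2*A^20 + A^12.
Substitute A = t^(-1/4), i.e. A^e → t^(-e/4): V(t) = t^-3 + 2*t^-5 - 2*t^-6 + 2*t^-7 - 3*t^-8 + 2*t^-9 - 2*t^-10 + t^-11

Answer: t^-3 + 2*t^-5 - 2*t^-6 + 2*t^-7 - 3*t^-8 + 2*t^-9 - 2*t^-10 + t^-11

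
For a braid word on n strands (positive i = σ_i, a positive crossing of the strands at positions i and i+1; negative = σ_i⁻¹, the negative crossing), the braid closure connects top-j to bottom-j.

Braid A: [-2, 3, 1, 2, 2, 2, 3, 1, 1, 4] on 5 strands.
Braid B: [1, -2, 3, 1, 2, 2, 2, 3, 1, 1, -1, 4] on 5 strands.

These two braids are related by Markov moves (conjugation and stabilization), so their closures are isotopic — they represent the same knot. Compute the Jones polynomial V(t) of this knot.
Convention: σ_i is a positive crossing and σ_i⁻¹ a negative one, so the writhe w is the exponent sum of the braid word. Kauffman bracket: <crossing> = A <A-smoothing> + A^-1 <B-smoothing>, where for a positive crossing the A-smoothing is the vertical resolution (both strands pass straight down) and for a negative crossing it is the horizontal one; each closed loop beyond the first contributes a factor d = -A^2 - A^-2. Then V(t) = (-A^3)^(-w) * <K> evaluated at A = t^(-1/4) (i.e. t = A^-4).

Markov-equivalent braids have isotopic closures, hence identical knot invariants. Strip the Markov moves from each word to reach a common short braid β, then compute V(t) once on β.
Braid A: s2^-1 s3 s1 s2 s2 s2 s3 s1 s1 s4 on 5 strands reduces by inverse Markov moves (closure unchanged at each step):
  Destabilize: the word has the form β·s4 where s4 occurs only as the final letter (β ∈ B_4); drop it and the last strand → 4 strands.
Reduced to β = s2^-1 s3 s1 s2 s2 s2 s3 s1 s1 on 4 strands, 9 crossings.
Braid B: s1 s2^-1 s3 s1 s2 s2 s2 s3 s1 s1 s1^-1 s4 on 5 strands reduces by inverse Markov moves (closure unchanged at each step):
  Destabilize: the word has the form β·s4 where s4 occurs only as the final letter (β ∈ B_4); drop it and the last strand → 4 strands.
  Deconjugate: the word is γ·β·γ⁻¹ with γ = s1 (prefix) and γ⁻¹ = s1^-1 (suffix); strip both.
Reduced to β = s2^-1 s3 s1 s2 s2 s2 s3 s1 s1 on 4 strands, 9 crossings.
Both give the same β = s2^-1 s3 s1 s2 s2 s2 s3 s1 s1 on 4 strands, so one state sum suffices:
Braid: s2^-1 s3 s1 s2 s2 s2 s3 s1 s1 on 4 strands, 9 crossings.
Writhe w = (#positive) - (#negative) = 8 - 1 = 7.
Computing the Kauffman bracket via state sum. There are 2^9 = 512 states.
Smooth each crossing (0=||, 1=⌣⌢); contribution A^(Σ sign_k(1-2s_k)) * d^(L-1).
Tabulate the states by total A-exponent and number of loops L (A-exp: L × count):
  A^9: L=3 ×1
  A^7: L=2 ×5, L=4 ×4
  A^5: L=1 ×6, L=3 ×27, L=5 ×3
  A^3: L=2 ×57, L=4 ×26, L=6 ×1
  A^1: L=1 ×39, L=3 ×77, L=5 ×10
  A^-1: L=2 ×81, L=4 ×44, L=6 ×1
  A^-3: L=3 ×73, L=5 ×11
  A^-5: L=4 ×35, L=6 ×1
  A^-7: L=5 ×9
  A^-9: L=6 ×1
Each group contributes A^e * Σ count * d^(L-1):
Powers of d = -A^2 - A^-2: d^2 = A^4 + 2 + A^-4; d^3 = -A^6 - 3*A^2 - 3*A^-2 - A^-6; d^4 = A^8 + 4*A^4 + 6 + 4*A^-4 + A^-8; d^5 = -A^10 - 5*A^6 - 10*A^2 - 10*A^-2 - 5*A^-6 - A^-10.
  A^9 * (d^2) = A^13 + 2*A^9 + A^5
  A^7 * (5*d + 4*d^3) = -4*A^13 - 17*A^9 - 17*A^5 - 4*A
  A^5 * (6 + 27*d^2 + 3*d^4) = 3*A^13 + 39*A^9 + 78*A^5 + 39*A + 3*A^-3
  A^3 * (57*d + 26*d^3 + d^5) = -A^13 - 31*A^9 - 145*A^5 - 145*A - 31*A^-3 - A^-7
  A^1 * (39 + 77*d^2 + 10*d^4) = 10*A^9 + 117*A^5 + 253*A + 117*A^-3 + 10*A^-7
  A^-1 * (81*d + 44*d^3 + d^5) = -A^9 - 49*A^5 - 223*A - 223*A^-3 - 49*A^-7 - A^-11
  A^-3 * (73*d^2 + 11*d^4) = 11*A^5 + 117*A + 212*A^-3 + 117*A^-7 + 11*A^-11
  A^-5 * (35*d^3 + d^5) = -A^5 - 40*A - 115*A^-3 - 115*A^-7 - 40*A^-11 - A^-15
  A^-7 * (9*d^4) = 9*A + 36*A^-3 + 54*A^-7 + 36*A^-11 + 9*A^-15
  A^-9 * (d^5) = -A - 5*A^-3 - 10*A^-7 - 10*A^-11 - 5*A^-15 - A^-19
Summing the groups: <K> = -A^13 + 2*A^9 - 5*A^5 + 5*A - 6*A^-3 + 6*A^-7 - 4*A^-11 + 3*A^-15 - A^-19
Normalise by the writhe: (-A^3)^(-w) = (-A^3)^(-7) = -A^-21, so f(A) = -A^-21 * <K> = A^-8 - 2*A^-12 + 5*A^-16 - 5*A^-20 + 6*A^-24 - 6*A^-28 + 4*A^-32 - 3*A^-36 + A^-40.
Substitute A = t^(-1/4), i.e. A^e → t^(-e/4): V(t) = t^10 - 3*t^9 + 4*t^8 - 6*t^7 + 6*t^6 - 5*t^5 + 5*t^4 - 2*t^3 + t^2

Answer: t^10 - 3*t^9 + 4*t^8 - 6*t^7 + 6*t^6 - 5*t^5 + 5*t^4 - 2*t^3 + t^2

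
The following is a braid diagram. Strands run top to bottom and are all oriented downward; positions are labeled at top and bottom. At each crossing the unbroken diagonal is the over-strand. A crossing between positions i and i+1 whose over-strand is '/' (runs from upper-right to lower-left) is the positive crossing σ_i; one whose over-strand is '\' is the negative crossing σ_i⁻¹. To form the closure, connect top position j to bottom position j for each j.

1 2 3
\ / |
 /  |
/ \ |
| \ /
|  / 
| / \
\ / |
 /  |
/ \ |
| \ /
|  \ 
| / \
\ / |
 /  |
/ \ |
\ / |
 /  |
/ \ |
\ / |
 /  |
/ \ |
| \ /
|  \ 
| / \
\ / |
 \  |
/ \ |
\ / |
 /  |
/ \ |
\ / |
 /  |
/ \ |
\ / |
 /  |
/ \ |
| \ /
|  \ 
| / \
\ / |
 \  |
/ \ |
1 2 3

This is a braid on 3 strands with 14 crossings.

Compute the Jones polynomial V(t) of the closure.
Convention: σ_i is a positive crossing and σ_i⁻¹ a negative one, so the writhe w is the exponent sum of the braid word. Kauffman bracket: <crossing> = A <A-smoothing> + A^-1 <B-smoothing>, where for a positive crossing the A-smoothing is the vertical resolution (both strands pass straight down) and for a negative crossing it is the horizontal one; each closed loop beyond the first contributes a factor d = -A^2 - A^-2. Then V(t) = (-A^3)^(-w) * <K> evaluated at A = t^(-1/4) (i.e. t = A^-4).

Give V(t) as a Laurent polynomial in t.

Reading the diagram top to bottom ('/'-over between positions i,i+1 = s_i, '\'-over = s_i^-1): braid word = s1 s2 s1 s2^-1 s1 s1 s1 s2^-1 s1^-1 s1 s1 s1 s2^-1 s1^-1.
The presented braid s1 s2 s1 s2^-1 s1 s1 s1 s2^-1 s1^-1 s1 s1 s1 s2^-1 s1^-1 on 3 strands reduces by inverse Markov moves (closure unchanged at each step):
  Deconjugate: the word is γ·β·γ⁻¹ with γ = s1 (prefix) and γ⁻¹ = s1^-1 (suffix); strip both.
  Deconjugate: the word is γ·β·γ⁻¹ with γ = s2 (prefix) and γ⁻¹ = s2^-1 (suffix); strip both.
Reduced to β = s1 s2^-1 s1 s1 s1 s2^-1 s1^-1 s1 s1 s1 on 3 strands, 10 crossings.
Compute on β:
First cancel adjacent σ_i σ_i⁻¹ pairs (Reidemeister II — same braid, same closure): s1 s2^-1 s1 s1 s1 s2^-1 s1^-1 s1 s1 s1 → s1 s2^-1 s1 s1 s1 s2^-1 s1 s1.
Braid: s1 s2^-1 s1 s1 s1 s2^-1 s1 s1 on 3 strands, 8 crossings.
Writhe w = (#positive) - (#negative) = 6 - 2 = 4.
Computing the Kauffman bracket via state sum. There are 2^8 = 256 states.
Smooth each crossing (0=||, 1=⌣⌢); contribution A^(Σ sign_k(1-2s_k)) * d^(L-1).
Tabulate the states by total A-exponent and number of loops L (A-exp: L × count):
  A^8: L=3 ×1
  A^6: L=2 ×8
  A^4: L=1 ×21, L=3 ×7
  A^2: L=2 ×54, L=4 ×2
  A^0: L=3 ×70
  A^-2: L=4 ×56
  A^-4: L=5 ×28
  A^-6: L=6 ×8
  A^-8: L=7 ×1
Each group contributes A^e * Σ count * d^(L-1):
Powers of d = -A^2 - A^-2: d^2 = A^4 + 2 + A^-4; d^3 = -A^6 - 3*A^2 - 3*A^-2 - A^-6; d^4 = A^8 + 4*A^4 + 6 + 4*A^-4 + A^-8; d^5 = -A^10 - 5*A^6 - 10*A^2 - 10*A^-2 - 5*A^-6 - A^-10; d^6 = A^12 + 6*A^8 + 15*A^4 + 20 + 15*A^-4 + 6*A^-8 + A^-12.
  A^8 * (d^2) = A^12 + 2*A^8 + A^4
  A^6 * (8*d) = -8*A^8 - 8*A^4
  A^4 * (21 + 7*d^2) = 7*A^8 + 35*A^4 + 7
  A^2 * (54*d + 2*d^3) = -2*A^8 - 60*A^4 - 60 - 2*A^-4
  A^0 * (70*d^2) = 70*A^4 + 140 + 70*A^-4
  A^-2 * (56*d^3) = -56*A^4 - 168 - 168*A^-4 - 56*A^-8
  A^-4 * (28*d^4) = 28*A^4 + 112 + 168*A^-4 + 112*A^-8 + 28*A^-12
  A^-6 * (8*d^5) = -8*A^4 - 40 - 80*A^-4 - 80*A^-8 - 40*A^-12 - 8*A^-16
  A^-8 * (d^6) = A^4 + 6 + 15*A^-4 + 20*A^-8 + 15*A^-12 + 6*A^-16 + A^-20
Summing the groups: <K> = A^12 - A^8 + 3*A^4 - 3 + 3*A^-4 - 4*A^-8 + 3*A^-12 - 2*A^-16 + A^-20
Normalise by the writhe: (-A^3)^(-w) = (-A^3)^(-4) = A^-12, so f(A) = A^-12 * <K> = 1 - A^-4 + 3*A^-8 - 3*A^-12 + 3*A^-16 - 4*A^-20 + 3*A^-24 - 2*A^-28 + A^-32.
Substitute A = t^(-1/4), i.e. A^e → t^(-e/4): V(t) = t^8 - 2*t^7 + 3*t^6 - 4*t^5 + 3*t^4 - 3*t^3 + 3*t^2 - t + 1

Answer: t^8 - 2*t^7 + 3*t^6 - 4*t^5 + 3*t^4 - 3*t^3 + 3*t^2 - t + 1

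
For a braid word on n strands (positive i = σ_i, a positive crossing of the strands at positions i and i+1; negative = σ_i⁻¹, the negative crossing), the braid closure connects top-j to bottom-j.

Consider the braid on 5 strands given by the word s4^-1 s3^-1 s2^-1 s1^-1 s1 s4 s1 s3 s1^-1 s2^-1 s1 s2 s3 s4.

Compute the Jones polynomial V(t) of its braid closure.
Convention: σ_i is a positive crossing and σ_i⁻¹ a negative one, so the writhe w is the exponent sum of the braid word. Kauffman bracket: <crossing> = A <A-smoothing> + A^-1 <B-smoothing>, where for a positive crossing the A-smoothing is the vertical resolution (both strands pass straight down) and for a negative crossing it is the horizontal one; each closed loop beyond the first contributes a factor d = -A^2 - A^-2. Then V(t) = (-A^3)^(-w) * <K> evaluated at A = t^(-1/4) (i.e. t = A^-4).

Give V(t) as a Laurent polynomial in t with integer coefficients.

1

Derivation:
The presented braid s4^-1 s3^-1 s2^-1 s1^-1 s1 s4 s1 s3 s1^-1 s2^-1 s1 s2 s3 s4 on 5 strands reduces by inverse Markov moves (closure unchanged at each step):
  Deconjugate: the word is γ·β·γ⁻¹ with γ = s4^-1 s3^-1 (prefix) and γ⁻¹ = s3 s4 (suffix); strip both.
  Deconjugate: the word is γ·β·γ⁻¹ with γ = s2^-1 s1^-1 (prefix) and γ⁻¹ = s1 s2 (suffix); strip both.
Reduced to β = s1 s4 s1 s3 s1^-1 s2^-1 on 5 strands, 6 crossings.
Compute on β:
Braid: s1 s4 s1 s3 s1^-1 s2^-1 on 5 strands, 6 crossings.
Writhe w = (#positive) - (#negative) = 4 - 2 = 2.
State-sum expansion of <K>. There are 2^6 = 64 states.
Each crossing splits two ways (0=vertical, 1=horizontal). The state's weight is A^(#A-smoothings - #B-smoothings) * d^(loops - 1).
Tabulate the states by total A-exponent and number of loops L (A-exp: L × count):
  A^6: L=3 ×1
  A^4: L=2 ×2, L=4 ×4
  A^2: L=1 ×1, L=3 ×10, L=5 ×4
  A^0: L=2 ×8, L=4 ×11, L=6 ×1
  A^-2: L=1 ×2, L=3 ×10, L=5 ×3
  A^-4: L=2 ×3, L=4 ×3
  A^-6: L=3 ×1
Each group contributes A^e * Σ count * d^(L-1):
Powers of d = -A^2 - A^-2: d^2 = A^4 + 2 + A^-4; d^3 = -A^6 - 3*A^2 - 3*A^-2 - A^-6; d^4 = A^8 + 4*A^4 + 6 + 4*A^-4 + A^-8; d^5 = -A^10 - 5*A^6 - 10*A^2 - 10*A^-2 - 5*A^-6 - A^-10.
  A^6 * (d^2) = A^10 + 2*A^6 + A^2
  A^4 * (2*d + 4*d^3) = -4*A^10 - 14*A^6 - 14*A^2 - 4*A^-2
  A^2 * (1 + 10*d^2 + 4*d^4) = 4*A^10 + 26*A^6 + 45*A^2 + 26*A^-2 + 4*A^-6
  A^0 * (8*d + 11*d^3 + d^5) = -A^10 - 16*A^6 - 51*A^2 - 51*A^-2 - 16*A^-6 - A^-10
  A^-2 * (2 + 10*d^2 + 3*d^4) = 3*A^6 + 22*A^2 + 40*A^-2 + 22*A^-6 + 3*A^-10
  A^-4 * (3*d + 3*d^3) = -3*A^2 - 12*A^-2 - 12*A^-6 - 3*A^-10
  A^-6 * (d^2) = A^-2 + 2*A^-6 + A^-10
Summing the groups: <K> = A^6
Normalise by the writhe: (-A^3)^(-w) = (-A^3)^(-2) = A^-6, so f(A) = A^-6 * <K> = 1.
Substitute A = t^(-1/4), i.e. A^e → t^(-e/4): V(t) = 1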